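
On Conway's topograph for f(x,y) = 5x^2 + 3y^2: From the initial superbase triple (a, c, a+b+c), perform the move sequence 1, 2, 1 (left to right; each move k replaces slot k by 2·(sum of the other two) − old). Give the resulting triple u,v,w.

start (5,3,8) = (f(1,0),f(0,1),f(1,1))
replace slot 1: 2·(3+8) − 5 = 17 → (17,3,8)
replace slot 2: 2·(17+8) − 3 = 47 → (17,47,8)
replace slot 1: 2·(47+8) − 17 = 93 → (93,47,8)

93,47,8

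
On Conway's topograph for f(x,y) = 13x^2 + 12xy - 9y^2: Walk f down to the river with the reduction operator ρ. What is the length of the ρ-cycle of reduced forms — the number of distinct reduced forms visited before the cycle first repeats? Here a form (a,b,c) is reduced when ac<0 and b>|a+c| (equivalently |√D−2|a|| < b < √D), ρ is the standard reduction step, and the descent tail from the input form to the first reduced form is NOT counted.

D = 612, ⌊√D⌋ = 24
river: ρ → (-9,24,1)
river: ρ → (1,24,-9)
river: ρ → (-9,12,13)
river: ρ → (13,14,-8)
river: ρ → (-8,18,9)
river: ρ → (9,18,-8)
river: ρ → (-8,14,13)
river: ρ → (13,12,-9)
ρ-cycle length = 8 (tail of 0 descent steps not counted)

8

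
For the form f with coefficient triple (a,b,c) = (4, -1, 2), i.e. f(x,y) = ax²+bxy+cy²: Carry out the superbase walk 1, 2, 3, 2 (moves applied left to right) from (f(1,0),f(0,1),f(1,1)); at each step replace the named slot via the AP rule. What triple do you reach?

start (4,2,5) = (f(1,0),f(0,1),f(1,1))
replace slot 1: 2·(2+5) − 4 = 10 → (10,2,5)
replace slot 2: 2·(10+5) − 2 = 28 → (10,28,5)
replace slot 3: 2·(10+28) − 5 = 71 → (10,28,71)
replace slot 2: 2·(10+71) − 28 = 134 → (10,134,71)

10,134,71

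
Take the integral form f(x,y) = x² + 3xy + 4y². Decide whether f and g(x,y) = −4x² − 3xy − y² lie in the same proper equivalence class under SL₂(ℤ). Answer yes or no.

D₁ = -7, D₂ = -7
f: translate: b→1 (≡3 mod 2), so (1,3,4)→(1,1,2)
f: reduced (well bottom): (1,1,2) with a≤c, −a<b≤a
g is negative-definite; reduce −g:
−g: flip: (4,3,1)→(1,-3,4)
−g: translate: b→1 (≡-3 mod 2), so (1,-3,4)→(1,1,2)
−g: reduced (well bottom): (1,1,2) with a≤c, −a<b≤a
flip sign back: reduced form of g is (-1,-1,-2)
reduced forms (1, 1, 2) vs (-1, -1, -2) ⇒ inequivalent

no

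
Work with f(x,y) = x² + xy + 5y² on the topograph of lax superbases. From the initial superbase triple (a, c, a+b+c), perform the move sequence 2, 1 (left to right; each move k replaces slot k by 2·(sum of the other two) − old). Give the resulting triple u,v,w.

start (1,5,7) = (f(1,0),f(0,1),f(1,1))
replace slot 2: 2·(1+7) − 5 = 11 → (1,11,7)
replace slot 1: 2·(11+7) − 1 = 35 → (35,11,7)

35,11,7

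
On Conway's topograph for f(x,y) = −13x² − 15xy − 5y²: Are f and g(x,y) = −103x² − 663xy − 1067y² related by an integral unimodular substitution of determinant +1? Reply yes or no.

D₁ = -35, D₂ = -35
f is negative-definite; reduce −f:
−f: translate: b→-11 (≡15 mod 26), so (13,15,5)→(13,-11,3)
−f: flip: (13,-11,3)→(3,11,13)
−f: translate: b→-1 (≡11 mod 6), so (3,11,13)→(3,-1,3)
−f: flip: (3,-1,3)→(3,1,3)
−f: reduced (well bottom): (3,1,3) with a≤c, −a<b≤a
flip sign back: reduced form of f is (-3,-1,-3)
g is negative-definite; reduce −g:
−g: translate: b→45 (≡663 mod 206), so (103,663,1067)→(103,45,5)
−g: flip: (103,45,5)→(5,-45,103)
−g: translate: b→5 (≡-45 mod 10), so (5,-45,103)→(5,5,3)
−g: flip: (5,5,3)→(3,-5,5)
−g: translate: b→1 (≡-5 mod 6), so (3,-5,5)→(3,1,3)
−g: reduced (well bottom): (3,1,3) with a≤c, −a<b≤a
flip sign back: reduced form of g is (-3,-1,-3)
reduced forms (-3, -1, -3) vs (-3, -1, -3) ⇒ equivalent

yes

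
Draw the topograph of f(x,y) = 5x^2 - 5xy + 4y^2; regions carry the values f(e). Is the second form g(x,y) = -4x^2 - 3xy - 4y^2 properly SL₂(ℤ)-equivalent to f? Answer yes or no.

D₁ = -55, D₂ = -55
f: translate: b→5 (≡-5 mod 10), so (5,-5,4)→(5,5,4)
f: flip: (5,5,4)→(4,-5,5)
f: translate: b→3 (≡-5 mod 8), so (4,-5,5)→(4,3,4)
f: reduced (well bottom): (4,3,4) with a≤c, −a<b≤a
g is negative-definite; reduce −g:
−g: reduced (well bottom): (4,3,4) with a≤c, −a<b≤a
flip sign back: reduced form of g is (-4,-3,-4)
reduced forms (4, 3, 4) vs (-4, -3, -4) ⇒ inequivalent

no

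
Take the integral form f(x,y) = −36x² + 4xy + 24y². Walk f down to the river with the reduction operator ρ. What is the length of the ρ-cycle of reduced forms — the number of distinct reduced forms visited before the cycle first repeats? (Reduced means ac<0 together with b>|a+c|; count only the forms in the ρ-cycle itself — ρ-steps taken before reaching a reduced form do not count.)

D = 3472, ⌊√D⌋ = 58
descent: ρ → (24,44,-16)  [lands on river]
river: ρ → (-16,52,12)
river: ρ → (12,44,-32)
river: ρ → (-32,20,24)
river: ρ → (24,28,-28)
river: ρ → (-28,28,24)
river: ρ → (24,20,-32)
river: ρ → (-32,44,12)
river: ρ → (12,52,-16)
river: ρ → (-16,44,24)
river: ρ → (24,52,-8)
river: ρ → (-8,44,48)
river: ρ → (48,52,-4)
river: ρ → (-4,52,48)
river: ρ → (48,44,-8)
river: ρ → (-8,52,24)
ρ-cycle length = 16 (tail of 1 descent step not counted)

16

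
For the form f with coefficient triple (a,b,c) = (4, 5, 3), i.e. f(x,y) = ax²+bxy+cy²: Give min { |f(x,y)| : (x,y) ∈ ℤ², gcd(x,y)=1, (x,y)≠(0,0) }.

translate: b→-3 (≡5 mod 8), so (4,5,3)→(4,-3,2)
flip: (4,-3,2)→(2,3,4)
translate: b→-1 (≡3 mod 4), so (2,3,4)→(2,-1,3)
reduced (well bottom): (2,-1,3) with a≤c, −a<b≤a
well minimum = a = 2

2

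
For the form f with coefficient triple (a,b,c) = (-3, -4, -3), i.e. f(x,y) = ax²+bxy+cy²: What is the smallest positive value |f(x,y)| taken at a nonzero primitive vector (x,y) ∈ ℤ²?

translate: b→-2 (≡4 mod 6), so (3,4,3)→(3,-2,2)
flip: (3,-2,2)→(2,2,3)
reduced (well bottom): (2,2,3) with a≤c, −a<b≤a
well minimum |f| = |-2| = 2 (negative-definite)

2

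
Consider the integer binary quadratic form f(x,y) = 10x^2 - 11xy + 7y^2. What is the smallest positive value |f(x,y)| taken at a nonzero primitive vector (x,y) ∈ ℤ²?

translate: b→9 (≡-11 mod 20), so (10,-11,7)→(10,9,6)
flip: (10,9,6)→(6,-9,10)
translate: b→3 (≡-9 mod 12), so (6,-9,10)→(6,3,7)
reduced (well bottom): (6,3,7) with a≤c, −a<b≤a
well minimum = a = 6

6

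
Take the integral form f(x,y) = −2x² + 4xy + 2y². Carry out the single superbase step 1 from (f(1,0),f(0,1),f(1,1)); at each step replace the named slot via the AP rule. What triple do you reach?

start (-2,2,4) = (f(1,0),f(0,1),f(1,1))
replace slot 1: 2·(2+4) − (-2) = 14 → (14,2,4)

14,2,4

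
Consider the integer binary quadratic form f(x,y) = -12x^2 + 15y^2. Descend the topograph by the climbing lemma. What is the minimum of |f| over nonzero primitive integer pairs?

descent: ρ → (15,0,-12)
descent: ρ → (-12,24,3)  [lands on river]
river: ρ → (3,24,-12)
closes: descent 2, river 2
min |a| on river = 3

3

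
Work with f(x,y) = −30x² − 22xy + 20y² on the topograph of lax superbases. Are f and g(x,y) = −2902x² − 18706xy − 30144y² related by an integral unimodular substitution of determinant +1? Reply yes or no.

D₁ = 2884, D₂ = 2884
river cycle of f (length 36): (20, 22, -30), (-30, 38, 12), (12, 34, -36), (-36, 38, 10), (10, 42, -28), (-28, 14, 24), (24, 34, -18), (-18, 38, 20), (20, 42, -14), (-14, 42, 20), … (26 more)
river cycle of g (length 36): (-30, 38, 12), (12, 34, -36), (-36, 38, 10), (10, 42, -28), (-28, 14, 24), (24, 34, -18), (-18, 38, 20), (20, 42, -14), (-14, 42, 20), (20, 38, -18), … (26 more)
cycles coincide ⇒ equivalent

yes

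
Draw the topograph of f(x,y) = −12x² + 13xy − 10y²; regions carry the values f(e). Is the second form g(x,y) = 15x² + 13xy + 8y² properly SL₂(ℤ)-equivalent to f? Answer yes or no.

D₁ = -311, D₂ = -311
f is negative-definite; reduce −f:
−f: translate: b→11 (≡-13 mod 24), so (12,-13,10)→(12,11,9)
−f: flip: (12,11,9)→(9,-11,12)
−f: translate: b→7 (≡-11 mod 18), so (9,-11,12)→(9,7,10)
−f: reduced (well bottom): (9,7,10) with a≤c, −a<b≤a
flip sign back: reduced form of f is (-9,-7,-10)
g: flip: (15,13,8)→(8,-13,15)
g: translate: b→3 (≡-13 mod 16), so (8,-13,15)→(8,3,10)
g: reduced (well bottom): (8,3,10) with a≤c, −a<b≤a
reduced forms (-9, -7, -10) vs (8, 3, 10) ⇒ inequivalent

no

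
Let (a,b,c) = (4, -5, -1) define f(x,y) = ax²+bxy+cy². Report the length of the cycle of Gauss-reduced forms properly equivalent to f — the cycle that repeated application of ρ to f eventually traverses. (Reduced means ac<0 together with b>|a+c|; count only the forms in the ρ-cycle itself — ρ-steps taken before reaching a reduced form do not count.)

D = 41, ⌊√D⌋ = 6
descent: ρ → (-1,5,4)  [lands on river]
river: ρ → (4,3,-2)
river: ρ → (-2,5,2)
river: ρ → (2,3,-4)
river: ρ → (-4,5,1)
river: ρ → (1,5,-4)
river: ρ → (-4,3,2)
river: ρ → (2,5,-2)
river: ρ → (-2,3,4)
river: ρ → (4,5,-1)
ρ-cycle length = 10 (tail of 1 descent step not counted)

10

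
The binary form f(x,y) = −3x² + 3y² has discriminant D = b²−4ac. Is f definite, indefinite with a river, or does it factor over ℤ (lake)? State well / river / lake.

D = b²−4ac = 0² − 4·(-3)·3 = 36
D = 6² is a perfect square ⇒ form factors over ℤ ⇒ lakes

lake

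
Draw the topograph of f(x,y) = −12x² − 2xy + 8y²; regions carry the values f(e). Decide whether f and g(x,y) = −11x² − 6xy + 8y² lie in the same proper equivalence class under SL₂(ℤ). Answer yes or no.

D₁ = 388, D₂ = 388
river cycle of f (length 18): (8, 18, -2), (-2, 18, 8), (8, 14, -6), (-6, 10, 12), (12, 14, -4), (-4, 18, 4), (4, 14, -12), (-12, 10, 6), (6, 14, -8), (-8, 18, 2), … (8 more)
river cycle of g (length 22): (8, 6, -11), (-11, 16, 3), (3, 14, -16), (-16, 18, 1), (1, 18, -16), (-16, 14, 3), (3, 16, -11), (-11, 6, 8), (8, 10, -9), (-9, 8, 9), … (12 more)
cycles differ ⇒ inequivalent

no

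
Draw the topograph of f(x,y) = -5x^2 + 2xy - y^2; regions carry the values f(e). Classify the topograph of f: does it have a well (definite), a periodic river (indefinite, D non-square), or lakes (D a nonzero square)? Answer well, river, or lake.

D = b²−4ac = 2² − 4·(-5)·(-1) = -16
D < 0 ⇒ definite ⇒ every region one sign ⇒ single well

well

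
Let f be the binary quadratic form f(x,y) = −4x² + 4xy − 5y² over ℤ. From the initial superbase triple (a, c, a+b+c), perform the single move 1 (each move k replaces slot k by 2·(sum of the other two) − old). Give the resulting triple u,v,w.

start (-4,-5,-5) = (f(1,0),f(0,1),f(1,1))
replace slot 1: 2·((-5)+(-5)) − (-4) = -16 → (-16,-5,-5)

-16,-5,-5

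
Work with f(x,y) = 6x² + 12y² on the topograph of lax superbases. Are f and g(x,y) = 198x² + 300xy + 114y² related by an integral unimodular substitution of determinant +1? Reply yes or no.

D₁ = -288, D₂ = -288
f: reduced (well bottom): (6,0,12) with a≤c, −a<b≤a
g: translate: b→-96 (≡300 mod 396), so (198,300,114)→(198,-96,12)
g: flip: (198,-96,12)→(12,96,198)
g: translate: b→0 (≡96 mod 24), so (12,96,198)→(12,0,6)
g: flip: (12,0,6)→(6,0,12)
g: reduced (well bottom): (6,0,12) with a≤c, −a<b≤a
reduced forms (6, 0, 12) vs (6, 0, 12) ⇒ equivalent

yes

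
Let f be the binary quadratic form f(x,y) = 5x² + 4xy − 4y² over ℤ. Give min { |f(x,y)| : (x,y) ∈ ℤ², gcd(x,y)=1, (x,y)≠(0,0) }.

river: ρ → (-4,4,5)
river: ρ → (5,6,-3)
river: ρ → (-3,6,5)
river: ρ → (5,4,-4)
closes: descent 0, river 4
min |a| on river = 3

3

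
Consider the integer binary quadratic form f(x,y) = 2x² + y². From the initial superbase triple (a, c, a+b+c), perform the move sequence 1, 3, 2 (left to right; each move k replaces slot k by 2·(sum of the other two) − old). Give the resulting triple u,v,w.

start (2,1,3) = (f(1,0),f(0,1),f(1,1))
replace slot 1: 2·(1+3) − 2 = 6 → (6,1,3)
replace slot 3: 2·(6+1) − 3 = 11 → (6,1,11)
replace slot 2: 2·(6+11) − 1 = 33 → (6,33,11)

6,33,11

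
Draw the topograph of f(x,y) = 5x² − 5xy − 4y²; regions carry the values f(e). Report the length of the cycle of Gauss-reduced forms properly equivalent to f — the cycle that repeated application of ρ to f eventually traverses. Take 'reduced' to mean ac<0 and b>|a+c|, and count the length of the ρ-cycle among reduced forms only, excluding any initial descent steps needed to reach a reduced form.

D = 105, ⌊√D⌋ = 10
descent: ρ → (-4,5,5)  [lands on river]
river: ρ → (5,5,-4)
river: ρ → (-4,3,6)
river: ρ → (6,9,-1)
river: ρ → (-1,9,6)
river: ρ → (6,3,-4)
ρ-cycle length = 6 (tail of 1 descent step not counted)

6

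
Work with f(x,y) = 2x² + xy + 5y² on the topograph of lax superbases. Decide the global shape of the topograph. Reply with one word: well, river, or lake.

D = b²−4ac = 1² − 4·2·5 = -39
D < 0 ⇒ definite ⇒ every region one sign ⇒ single well

well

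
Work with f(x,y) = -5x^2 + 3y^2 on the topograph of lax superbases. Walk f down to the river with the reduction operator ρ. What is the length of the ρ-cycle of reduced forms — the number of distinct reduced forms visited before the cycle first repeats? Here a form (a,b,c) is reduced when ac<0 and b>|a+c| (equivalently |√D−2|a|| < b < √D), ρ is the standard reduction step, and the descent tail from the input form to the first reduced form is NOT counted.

D = 60, ⌊√D⌋ = 7
descent: ρ → (3,6,-2)  [lands on river]
river: ρ → (-2,6,3)
ρ-cycle length = 2 (tail of 1 descent step not counted)

2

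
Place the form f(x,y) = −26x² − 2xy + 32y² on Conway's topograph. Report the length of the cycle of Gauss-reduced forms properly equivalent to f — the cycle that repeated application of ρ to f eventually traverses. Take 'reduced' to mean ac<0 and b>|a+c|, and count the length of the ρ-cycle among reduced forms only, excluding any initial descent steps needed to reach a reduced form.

D = 3332, ⌊√D⌋ = 57
descent: ρ → (32,2,-26)
descent: ρ → (-26,50,8)  [lands on river]
river: ρ → (8,46,-38)
river: ρ → (-38,30,16)
river: ρ → (16,34,-34)
river: ρ → (-34,34,16)
river: ρ → (16,30,-38)
river: ρ → (-38,46,8)
river: ρ → (8,50,-26)
river: ρ → (-26,54,4)
river: ρ → (4,50,-52)
river: ρ → (-52,54,2)
river: ρ → (2,54,-52)
river: ρ → (-52,50,4)
river: ρ → (4,54,-26)
ρ-cycle length = 14 (tail of 2 descent steps not counted)

14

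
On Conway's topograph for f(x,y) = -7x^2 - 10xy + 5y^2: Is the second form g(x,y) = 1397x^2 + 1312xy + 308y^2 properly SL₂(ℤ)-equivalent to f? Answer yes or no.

D₁ = 240, D₂ = 240
river cycle of f (length 6): (5, 10, -7), (-7, 4, 8), (8, 12, -3), (-3, 12, 8), (8, 4, -7), (-7, 10, 5)
river cycle of g (length 6): (5, 10, -7), (-7, 4, 8), (8, 12, -3), (-3, 12, 8), (8, 4, -7), (-7, 10, 5)
cycles coincide ⇒ equivalent

yes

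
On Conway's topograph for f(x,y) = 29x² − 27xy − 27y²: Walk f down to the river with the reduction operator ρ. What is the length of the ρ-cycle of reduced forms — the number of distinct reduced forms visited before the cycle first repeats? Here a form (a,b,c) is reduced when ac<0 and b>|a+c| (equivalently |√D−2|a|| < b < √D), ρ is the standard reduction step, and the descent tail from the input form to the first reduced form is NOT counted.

D = 3861, ⌊√D⌋ = 62
descent: ρ → (-27,27,29)  [lands on river]
river: ρ → (29,31,-25)
river: ρ → (-25,19,35)
river: ρ → (35,51,-9)
river: ρ → (-9,57,17)
river: ρ → (17,45,-27)
river: ρ → (-27,9,35)
river: ρ → (35,61,-1)
river: ρ → (-1,61,35)
river: ρ → (35,9,-27)
river: ρ → (-27,45,17)
river: ρ → (17,57,-9)
river: ρ → (-9,51,35)
river: ρ → (35,19,-25)
river: ρ → (-25,31,29)
river: ρ → (29,27,-27)
ρ-cycle length = 16 (tail of 1 descent step not counted)

16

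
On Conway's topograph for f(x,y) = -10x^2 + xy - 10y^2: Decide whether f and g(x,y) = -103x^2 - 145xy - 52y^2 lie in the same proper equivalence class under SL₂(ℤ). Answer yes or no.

D₁ = -399, D₂ = -399
f is negative-definite; reduce −f:
−f: flip: (10,-1,10)→(10,1,10)
−f: reduced (well bottom): (10,1,10) with a≤c, −a<b≤a
flip sign back: reduced form of f is (-10,-1,-10)
g is negative-definite; reduce −g:
−g: translate: b→-61 (≡145 mod 206), so (103,145,52)→(103,-61,10)
−g: flip: (103,-61,10)→(10,61,103)
−g: translate: b→1 (≡61 mod 20), so (10,61,103)→(10,1,10)
−g: reduced (well bottom): (10,1,10) with a≤c, −a<b≤a
flip sign back: reduced form of g is (-10,-1,-10)
reduced forms (-10, -1, -10) vs (-10, -1, -10) ⇒ equivalent

yes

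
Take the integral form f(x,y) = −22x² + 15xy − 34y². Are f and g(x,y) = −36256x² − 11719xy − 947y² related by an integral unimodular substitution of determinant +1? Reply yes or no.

D₁ = -2767, D₂ = -2767
f is negative-definite; reduce −f:
−f: reduced (well bottom): (22,-15,34) with a≤c, −a<b≤a
flip sign back: reduced form of f is (-22,15,-34)
g is negative-definite; reduce −g:
−g: flip: (36256,11719,947)→(947,-11719,36256)
−g: translate: b→-355 (≡-11719 mod 1894), so (947,-11719,36256)→(947,-355,34)
−g: flip: (947,-355,34)→(34,355,947)
−g: translate: b→15 (≡355 mod 68), so (34,355,947)→(34,15,22)
−g: flip: (34,15,22)→(22,-15,34)
−g: reduced (well bottom): (22,-15,34) with a≤c, −a<b≤a
flip sign back: reduced form of g is (-22,15,-34)
reduced forms (-22, 15, -34) vs (-22, 15, -34) ⇒ equivalent

yes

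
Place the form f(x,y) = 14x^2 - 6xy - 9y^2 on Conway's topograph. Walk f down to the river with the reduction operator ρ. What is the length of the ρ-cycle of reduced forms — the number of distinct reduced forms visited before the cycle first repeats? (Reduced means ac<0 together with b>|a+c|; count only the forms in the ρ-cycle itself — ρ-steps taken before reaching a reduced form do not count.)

D = 540, ⌊√D⌋ = 23
descent: ρ → (-9,6,14)  [lands on river]
river: ρ → (14,22,-1)
river: ρ → (-1,22,14)
river: ρ → (14,6,-9)
river: ρ → (-9,12,11)
river: ρ → (11,10,-10)
river: ρ → (-10,10,11)
river: ρ → (11,12,-9)
ρ-cycle length = 8 (tail of 1 descent step not counted)

8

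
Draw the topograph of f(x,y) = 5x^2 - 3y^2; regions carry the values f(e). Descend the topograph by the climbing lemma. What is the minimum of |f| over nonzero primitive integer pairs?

descent: ρ → (-3,6,2)  [lands on river]
river: ρ → (2,6,-3)
closes: descent 1, river 2
min |a| on river = 2

2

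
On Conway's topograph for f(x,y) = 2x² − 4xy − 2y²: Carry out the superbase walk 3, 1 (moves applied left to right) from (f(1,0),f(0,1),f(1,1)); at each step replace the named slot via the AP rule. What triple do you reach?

start (2,-2,-4) = (f(1,0),f(0,1),f(1,1))
replace slot 3: 2·(2+(-2)) − (-4) = 4 → (2,-2,4)
replace slot 1: 2·((-2)+4) − 2 = 2 → (2,-2,4)

2,-2,4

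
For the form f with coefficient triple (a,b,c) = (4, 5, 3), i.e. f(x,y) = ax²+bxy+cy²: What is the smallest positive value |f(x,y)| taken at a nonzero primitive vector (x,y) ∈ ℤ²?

translate: b→-3 (≡5 mod 8), so (4,5,3)→(4,-3,2)
flip: (4,-3,2)→(2,3,4)
translate: b→-1 (≡3 mod 4), so (2,3,4)→(2,-1,3)
reduced (well bottom): (2,-1,3) with a≤c, −a<b≤a
well minimum = a = 2

2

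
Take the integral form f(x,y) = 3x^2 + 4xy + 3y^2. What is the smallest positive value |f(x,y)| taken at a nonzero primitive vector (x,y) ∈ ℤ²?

translate: b→-2 (≡4 mod 6), so (3,4,3)→(3,-2,2)
flip: (3,-2,2)→(2,2,3)
reduced (well bottom): (2,2,3) with a≤c, −a<b≤a
well minimum = a = 2

2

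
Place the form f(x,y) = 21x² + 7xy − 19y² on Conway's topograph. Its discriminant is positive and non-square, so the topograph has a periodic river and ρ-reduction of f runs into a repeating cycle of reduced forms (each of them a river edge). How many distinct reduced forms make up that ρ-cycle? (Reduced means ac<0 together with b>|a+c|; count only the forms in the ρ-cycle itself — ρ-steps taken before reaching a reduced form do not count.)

D = 1645, ⌊√D⌋ = 40
river: ρ → (-19,31,9)
river: ρ → (9,23,-31)
river: ρ → (-31,39,1)
river: ρ → (1,39,-31)
river: ρ → (-31,23,9)
river: ρ → (9,31,-19)
river: ρ → (-19,7,21)
river: ρ → (21,35,-5)
river: ρ → (-5,35,21)
river: ρ → (21,7,-19)
ρ-cycle length = 10 (tail of 0 descent steps not counted)

10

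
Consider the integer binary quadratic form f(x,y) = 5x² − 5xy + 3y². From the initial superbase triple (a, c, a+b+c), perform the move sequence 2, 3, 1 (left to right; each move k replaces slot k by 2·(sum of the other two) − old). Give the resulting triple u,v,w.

start (5,3,3) = (f(1,0),f(0,1),f(1,1))
replace slot 2: 2·(5+3) − 3 = 13 → (5,13,3)
replace slot 3: 2·(5+13) − 3 = 33 → (5,13,33)
replace slot 1: 2·(13+33) − 5 = 87 → (87,13,33)

87,13,33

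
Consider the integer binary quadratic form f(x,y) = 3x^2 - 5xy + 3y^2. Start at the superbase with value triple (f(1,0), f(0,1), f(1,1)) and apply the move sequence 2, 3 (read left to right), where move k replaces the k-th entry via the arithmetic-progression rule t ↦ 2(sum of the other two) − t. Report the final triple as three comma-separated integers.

start (3,3,1) = (f(1,0),f(0,1),f(1,1))
replace slot 2: 2·(3+1) − 3 = 5 → (3,5,1)
replace slot 3: 2·(3+5) − 1 = 15 → (3,5,15)

3,5,15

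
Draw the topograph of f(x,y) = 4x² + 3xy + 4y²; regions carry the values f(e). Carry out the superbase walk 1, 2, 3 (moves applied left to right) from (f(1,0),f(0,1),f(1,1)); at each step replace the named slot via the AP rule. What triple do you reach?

start (4,4,11) = (f(1,0),f(0,1),f(1,1))
replace slot 1: 2·(4+11) − 4 = 26 → (26,4,11)
replace slot 2: 2·(26+11) − 4 = 70 → (26,70,11)
replace slot 3: 2·(26+70) − 11 = 181 → (26,70,181)

26,70,181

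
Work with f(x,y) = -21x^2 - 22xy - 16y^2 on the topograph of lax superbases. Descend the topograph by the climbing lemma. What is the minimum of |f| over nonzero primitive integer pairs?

translate: b→-20 (≡22 mod 42), so (21,22,16)→(21,-20,15)
flip: (21,-20,15)→(15,20,21)
translate: b→-10 (≡20 mod 30), so (15,20,21)→(15,-10,16)
reduced (well bottom): (15,-10,16) with a≤c, −a<b≤a
well minimum |f| = |-15| = 15 (negative-definite)

15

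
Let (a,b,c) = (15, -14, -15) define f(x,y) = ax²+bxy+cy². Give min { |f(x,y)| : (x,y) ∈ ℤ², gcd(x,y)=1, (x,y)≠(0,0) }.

descent: ρ → (-15,14,15)  [lands on river]
river: ρ → (15,16,-14)
river: ρ → (-14,12,17)
river: ρ → (17,22,-9)
river: ρ → (-9,32,2)
river: ρ → (2,32,-9)
river: ρ → (-9,22,17)
river: ρ → (17,12,-14)
river: ρ → (-14,16,15)
river: ρ → (15,14,-15)
river: ρ → (-15,16,14)
river: ρ → (14,12,-17)
river: ρ → (-17,22,9)
river: ρ → (9,32,-2)
river: ρ → (-2,32,9)
river: ρ → (9,22,-17)
river: ρ → (-17,12,14)
river: ρ → (14,16,-15)
closes: descent 1, river 18
min |a| on river = 2

2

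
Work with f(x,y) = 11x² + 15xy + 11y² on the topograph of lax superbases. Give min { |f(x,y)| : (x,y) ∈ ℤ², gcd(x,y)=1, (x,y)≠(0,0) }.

translate: b→-7 (≡15 mod 22), so (11,15,11)→(11,-7,7)
flip: (11,-7,7)→(7,7,11)
reduced (well bottom): (7,7,11) with a≤c, −a<b≤a
well minimum = a = 7

7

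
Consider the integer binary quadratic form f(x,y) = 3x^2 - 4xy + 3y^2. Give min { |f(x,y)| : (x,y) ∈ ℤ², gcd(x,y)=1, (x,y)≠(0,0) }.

translate: b→2 (≡-4 mod 6), so (3,-4,3)→(3,2,2)
flip: (3,2,2)→(2,-2,3)
translate: b→2 (≡-2 mod 4), so (2,-2,3)→(2,2,3)
reduced (well bottom): (2,2,3) with a≤c, −a<b≤a
well minimum = a = 2

2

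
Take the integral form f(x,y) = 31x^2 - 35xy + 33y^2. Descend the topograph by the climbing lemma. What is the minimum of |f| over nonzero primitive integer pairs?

translate: b→27 (≡-35 mod 62), so (31,-35,33)→(31,27,29)
flip: (31,27,29)→(29,-27,31)
reduced (well bottom): (29,-27,31) with a≤c, −a<b≤a
well minimum = a = 29

29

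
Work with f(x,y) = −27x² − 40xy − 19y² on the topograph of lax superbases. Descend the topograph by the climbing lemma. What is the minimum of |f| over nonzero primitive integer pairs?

translate: b→-14 (≡40 mod 54), so (27,40,19)→(27,-14,6)
flip: (27,-14,6)→(6,14,27)
translate: b→2 (≡14 mod 12), so (6,14,27)→(6,2,19)
reduced (well bottom): (6,2,19) with a≤c, −a<b≤a
well minimum |f| = |-6| = 6 (negative-definite)

6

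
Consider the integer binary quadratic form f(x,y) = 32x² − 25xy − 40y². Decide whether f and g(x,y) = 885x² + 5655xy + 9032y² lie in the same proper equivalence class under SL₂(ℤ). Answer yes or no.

D₁ = 5745, D₂ = 5745
river cycle of f (length 38): (-40, 25, 32), (32, 39, -33), (-33, 27, 38), (38, 49, -22), (-22, 39, 48), (48, 57, -13), (-13, 73, 8), (8, 71, -22), (-22, 61, 23), (23, 31, -52), … (28 more)
river cycle of g (length 38): (32, 39, -33), (-33, 27, 38), (38, 49, -22), (-22, 39, 48), (48, 57, -13), (-13, 73, 8), (8, 71, -22), (-22, 61, 23), (23, 31, -52), (-52, 73, 2), … (28 more)
cycles coincide ⇒ equivalent

yes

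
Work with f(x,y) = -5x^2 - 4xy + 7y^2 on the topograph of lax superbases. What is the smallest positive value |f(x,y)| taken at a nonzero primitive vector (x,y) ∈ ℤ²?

descent: ρ → (7,4,-5)  [lands on river]
river: ρ → (-5,6,6)
river: ρ → (6,6,-5)
river: ρ → (-5,4,7)
river: ρ → (7,10,-2)
river: ρ → (-2,10,7)
closes: descent 1, river 6
min |a| on river = 2

2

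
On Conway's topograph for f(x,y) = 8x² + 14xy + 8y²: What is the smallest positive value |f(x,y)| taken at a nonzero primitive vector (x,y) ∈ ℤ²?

translate: b→-2 (≡14 mod 16), so (8,14,8)→(8,-2,2)
flip: (8,-2,2)→(2,2,8)
reduced (well bottom): (2,2,8) with a≤c, −a<b≤a
well minimum = a = 2

2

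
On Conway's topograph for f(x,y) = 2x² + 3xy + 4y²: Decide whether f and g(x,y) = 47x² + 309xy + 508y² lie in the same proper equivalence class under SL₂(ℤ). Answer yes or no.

D₁ = -23, D₂ = -23
f: translate: b→-1 (≡3 mod 4), so (2,3,4)→(2,-1,3)
f: reduced (well bottom): (2,-1,3) with a≤c, −a<b≤a
g: translate: b→27 (≡309 mod 94), so (47,309,508)→(47,27,4)
g: flip: (47,27,4)→(4,-27,47)
g: translate: b→-3 (≡-27 mod 8), so (4,-27,47)→(4,-3,2)
g: flip: (4,-3,2)→(2,3,4)
g: translate: b→-1 (≡3 mod 4), so (2,3,4)→(2,-1,3)
g: reduced (well bottom): (2,-1,3) with a≤c, −a<b≤a
reduced forms (2, -1, 3) vs (2, -1, 3) ⇒ equivalent

yes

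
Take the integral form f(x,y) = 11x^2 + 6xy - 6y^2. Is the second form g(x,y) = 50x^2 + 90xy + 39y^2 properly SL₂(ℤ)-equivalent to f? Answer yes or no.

D₁ = 300, D₂ = 300
river cycle of f (length 4): (-6, 6, 11), (11, 16, -1), (-1, 16, 11), (11, 6, -6)
river cycle of g (length 4): (-1, 16, 11), (11, 6, -6), (-6, 6, 11), (11, 16, -1)
cycles coincide ⇒ equivalent

yes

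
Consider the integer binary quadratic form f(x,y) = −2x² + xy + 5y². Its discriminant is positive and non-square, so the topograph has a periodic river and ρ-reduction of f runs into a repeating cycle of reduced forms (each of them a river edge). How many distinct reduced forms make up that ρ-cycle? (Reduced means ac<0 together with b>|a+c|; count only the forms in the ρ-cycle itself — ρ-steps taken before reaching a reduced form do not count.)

D = 41, ⌊√D⌋ = 6
descent: ρ → (5,-1,-2)
descent: ρ → (-2,5,2)  [lands on river]
river: ρ → (2,3,-4)
river: ρ → (-4,5,1)
river: ρ → (1,5,-4)
river: ρ → (-4,3,2)
river: ρ → (2,5,-2)
river: ρ → (-2,3,4)
river: ρ → (4,5,-1)
river: ρ → (-1,5,4)
river: ρ → (4,3,-2)
ρ-cycle length = 10 (tail of 2 descent steps not counted)

10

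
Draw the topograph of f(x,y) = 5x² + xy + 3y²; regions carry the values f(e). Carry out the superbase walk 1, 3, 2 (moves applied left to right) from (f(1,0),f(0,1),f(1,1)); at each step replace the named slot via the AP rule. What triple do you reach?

start (5,3,9) = (f(1,0),f(0,1),f(1,1))
replace slot 1: 2·(3+9) − 5 = 19 → (19,3,9)
replace slot 3: 2·(19+3) − 9 = 35 → (19,3,35)
replace slot 2: 2·(19+35) − 3 = 105 → (19,105,35)

19,105,35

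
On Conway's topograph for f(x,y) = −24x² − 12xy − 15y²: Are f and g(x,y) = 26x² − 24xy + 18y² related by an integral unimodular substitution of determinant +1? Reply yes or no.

D₁ = -1296, D₂ = -1296
f is negative-definite; reduce −f:
−f: flip: (24,12,15)→(15,-12,24)
−f: reduced (well bottom): (15,-12,24) with a≤c, −a<b≤a
flip sign back: reduced form of f is (-15,12,-24)
g: flip: (26,-24,18)→(18,24,26)
g: translate: b→-12 (≡24 mod 36), so (18,24,26)→(18,-12,20)
g: reduced (well bottom): (18,-12,20) with a≤c, −a<b≤a
reduced forms (-15, 12, -24) vs (18, -12, 20) ⇒ inequivalent

no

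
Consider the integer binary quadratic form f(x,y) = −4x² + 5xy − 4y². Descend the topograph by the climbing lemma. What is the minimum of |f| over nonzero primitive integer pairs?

translate: b→3 (≡-5 mod 8), so (4,-5,4)→(4,3,3)
flip: (4,3,3)→(3,-3,4)
translate: b→3 (≡-3 mod 6), so (3,-3,4)→(3,3,4)
reduced (well bottom): (3,3,4) with a≤c, −a<b≤a
well minimum |f| = |-3| = 3 (negative-definite)

3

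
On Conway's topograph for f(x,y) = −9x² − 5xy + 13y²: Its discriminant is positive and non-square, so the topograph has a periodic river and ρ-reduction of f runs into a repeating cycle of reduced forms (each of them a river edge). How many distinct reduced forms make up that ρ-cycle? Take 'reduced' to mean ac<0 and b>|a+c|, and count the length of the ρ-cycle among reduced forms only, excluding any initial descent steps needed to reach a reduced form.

D = 493, ⌊√D⌋ = 22
descent: ρ → (13,5,-9)  [lands on river]
river: ρ → (-9,13,9)
river: ρ → (9,5,-13)
river: ρ → (-13,21,1)
river: ρ → (1,21,-13)
river: ρ → (-13,5,9)
river: ρ → (9,13,-9)
river: ρ → (-9,5,13)
river: ρ → (13,21,-1)
river: ρ → (-1,21,13)
ρ-cycle length = 10 (tail of 1 descent step not counted)

10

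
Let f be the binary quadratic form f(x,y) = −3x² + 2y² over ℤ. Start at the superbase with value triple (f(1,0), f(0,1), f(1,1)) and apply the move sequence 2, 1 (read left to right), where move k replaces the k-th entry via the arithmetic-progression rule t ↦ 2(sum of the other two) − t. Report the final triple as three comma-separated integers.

start (-3,2,-1) = (f(1,0),f(0,1),f(1,1))
replace slot 2: 2·((-3)+(-1)) − 2 = -10 → (-3,-10,-1)
replace slot 1: 2·((-10)+(-1)) − (-3) = -19 → (-19,-10,-1)

-19,-10,-1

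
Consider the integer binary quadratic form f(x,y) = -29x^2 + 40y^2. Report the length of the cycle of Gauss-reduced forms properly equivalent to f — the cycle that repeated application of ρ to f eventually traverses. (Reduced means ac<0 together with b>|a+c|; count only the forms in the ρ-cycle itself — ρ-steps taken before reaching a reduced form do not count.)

D = 4640, ⌊√D⌋ = 68
descent: ρ → (40,0,-29)
descent: ρ → (-29,58,11)  [lands on river]
river: ρ → (11,52,-44)
river: ρ → (-44,36,19)
river: ρ → (19,40,-40)
river: ρ → (-40,40,19)
river: ρ → (19,36,-44)
river: ρ → (-44,52,11)
river: ρ → (11,58,-29)
ρ-cycle length = 8 (tail of 2 descent steps not counted)

8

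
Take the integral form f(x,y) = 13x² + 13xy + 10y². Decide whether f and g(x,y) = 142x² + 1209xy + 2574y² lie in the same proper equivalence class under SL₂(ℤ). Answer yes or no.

D₁ = -351, D₂ = -351
f: flip: (13,13,10)→(10,-13,13)
f: translate: b→7 (≡-13 mod 20), so (10,-13,13)→(10,7,10)
f: reduced (well bottom): (10,7,10) with a≤c, −a<b≤a
g: translate: b→73 (≡1209 mod 284), so (142,1209,2574)→(142,73,10)
g: flip: (142,73,10)→(10,-73,142)
g: translate: b→7 (≡-73 mod 20), so (10,-73,142)→(10,7,10)
g: reduced (well bottom): (10,7,10) with a≤c, −a<b≤a
reduced forms (10, 7, 10) vs (10, 7, 10) ⇒ equivalent

yes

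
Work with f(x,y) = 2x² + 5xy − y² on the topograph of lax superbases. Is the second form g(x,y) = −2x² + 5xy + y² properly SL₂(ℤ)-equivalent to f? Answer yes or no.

D₁ = 33, D₂ = 33
river cycle of f (length 4): (-1, 5, 2), (2, 3, -3), (-3, 3, 2), (2, 5, -1)
river cycle of g (length 4): (1, 5, -2), (-2, 3, 3), (3, 3, -2), (-2, 5, 1)
cycles differ ⇒ inequivalent

no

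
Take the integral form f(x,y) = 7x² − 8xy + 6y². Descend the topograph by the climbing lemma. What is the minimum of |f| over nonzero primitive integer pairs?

translate: b→6 (≡-8 mod 14), so (7,-8,6)→(7,6,5)
flip: (7,6,5)→(5,-6,7)
translate: b→4 (≡-6 mod 10), so (5,-6,7)→(5,4,6)
reduced (well bottom): (5,4,6) with a≤c, −a<b≤a
well minimum = a = 5

5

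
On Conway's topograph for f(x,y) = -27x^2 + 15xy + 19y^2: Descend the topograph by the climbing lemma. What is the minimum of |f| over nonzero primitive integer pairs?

river: ρ → (19,23,-23)
river: ρ → (-23,23,19)
river: ρ → (19,15,-27)
river: ρ → (-27,39,7)
river: ρ → (7,45,-9)
river: ρ → (-9,45,7)
river: ρ → (7,39,-27)
river: ρ → (-27,15,19)
closes: descent 0, river 8
min |a| on river = 7

7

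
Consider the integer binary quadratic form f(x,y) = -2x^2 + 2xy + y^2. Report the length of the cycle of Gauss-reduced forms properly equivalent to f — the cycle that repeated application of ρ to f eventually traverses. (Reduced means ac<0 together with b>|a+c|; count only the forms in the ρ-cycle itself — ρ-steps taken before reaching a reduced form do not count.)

D = 12, ⌊√D⌋ = 3
river: ρ → (1,2,-2)
river: ρ → (-2,2,1)
ρ-cycle length = 2 (tail of 0 descent steps not counted)

2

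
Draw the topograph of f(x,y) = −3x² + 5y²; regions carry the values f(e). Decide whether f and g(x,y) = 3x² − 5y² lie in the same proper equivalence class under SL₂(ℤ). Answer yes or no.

D₁ = 60, D₂ = 60
river cycle of f (length 2): (-3, 6, 2), (2, 6, -3)
river cycle of g (length 2): (3, 6, -2), (-2, 6, 3)
cycles differ ⇒ inequivalent

no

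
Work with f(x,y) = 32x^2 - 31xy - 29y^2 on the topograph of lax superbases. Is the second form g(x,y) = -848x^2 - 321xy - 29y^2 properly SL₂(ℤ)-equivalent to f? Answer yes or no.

D₁ = 4673, D₂ = 4673
river cycle of f (length 94): (-29, 31, 32), (32, 33, -28), (-28, 23, 37), (37, 51, -14), (-14, 61, 17), (17, 41, -44), (-44, 47, 14), (14, 65, -8), (-8, 63, 22), (22, 25, -46), … (84 more)
river cycle of g (length 94): (-29, 31, 32), (32, 33, -28), (-28, 23, 37), (37, 51, -14), (-14, 61, 17), (17, 41, -44), (-44, 47, 14), (14, 65, -8), (-8, 63, 22), (22, 25, -46), … (84 more)
cycles coincide ⇒ equivalent

yes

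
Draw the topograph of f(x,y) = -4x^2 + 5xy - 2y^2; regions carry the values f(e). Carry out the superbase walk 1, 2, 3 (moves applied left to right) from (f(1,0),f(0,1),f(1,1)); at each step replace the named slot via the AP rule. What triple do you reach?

start (-4,-2,-1) = (f(1,0),f(0,1),f(1,1))
replace slot 1: 2·((-2)+(-1)) − (-4) = -2 → (-2,-2,-1)
replace slot 2: 2·((-2)+(-1)) − (-2) = -4 → (-2,-4,-1)
replace slot 3: 2·((-2)+(-4)) − (-1) = -11 → (-2,-4,-11)

-2,-4,-11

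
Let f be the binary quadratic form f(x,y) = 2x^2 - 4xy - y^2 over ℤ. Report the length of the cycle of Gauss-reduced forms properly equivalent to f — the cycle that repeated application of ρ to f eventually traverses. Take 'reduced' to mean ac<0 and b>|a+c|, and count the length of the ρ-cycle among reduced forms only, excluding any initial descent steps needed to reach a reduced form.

D = 24, ⌊√D⌋ = 4
descent: ρ → (-1,4,2)  [lands on river]
river: ρ → (2,4,-1)
ρ-cycle length = 2 (tail of 1 descent step not counted)

2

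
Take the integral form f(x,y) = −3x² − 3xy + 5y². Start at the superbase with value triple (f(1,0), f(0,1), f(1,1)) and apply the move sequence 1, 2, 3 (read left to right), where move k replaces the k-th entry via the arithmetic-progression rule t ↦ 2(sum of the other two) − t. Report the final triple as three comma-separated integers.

start (-3,5,-1) = (f(1,0),f(0,1),f(1,1))
replace slot 1: 2·(5+(-1)) − (-3) = 11 → (11,5,-1)
replace slot 2: 2·(11+(-1)) − 5 = 15 → (11,15,-1)
replace slot 3: 2·(11+15) − (-1) = 53 → (11,15,53)

11,15,53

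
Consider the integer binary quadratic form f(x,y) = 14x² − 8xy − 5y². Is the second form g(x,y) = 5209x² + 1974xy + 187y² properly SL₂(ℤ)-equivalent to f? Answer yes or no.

D₁ = 344, D₂ = 344
river cycle of f (length 10): (-5, 18, 1), (1, 18, -5), (-5, 12, 10), (10, 8, -7), (-7, 6, 11), (11, 16, -2), (-2, 16, 11), (11, 6, -7), (-7, 8, 10), (10, 12, -5)
river cycle of g (length 10): (-5, 18, 1), (1, 18, -5), (-5, 12, 10), (10, 8, -7), (-7, 6, 11), (11, 16, -2), (-2, 16, 11), (11, 6, -7), (-7, 8, 10), (10, 12, -5)
cycles coincide ⇒ equivalent

yes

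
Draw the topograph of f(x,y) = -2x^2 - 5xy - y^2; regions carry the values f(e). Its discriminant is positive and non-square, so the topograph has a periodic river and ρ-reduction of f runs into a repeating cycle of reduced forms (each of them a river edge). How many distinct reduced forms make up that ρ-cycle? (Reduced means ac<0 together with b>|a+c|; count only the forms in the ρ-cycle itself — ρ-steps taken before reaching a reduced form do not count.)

D = 17, ⌊√D⌋ = 4
descent: ρ → (-1,3,2)  [lands on river]
river: ρ → (2,1,-2)
river: ρ → (-2,3,1)
river: ρ → (1,3,-2)
river: ρ → (-2,1,2)
river: ρ → (2,3,-1)
ρ-cycle length = 6 (tail of 1 descent step not counted)

6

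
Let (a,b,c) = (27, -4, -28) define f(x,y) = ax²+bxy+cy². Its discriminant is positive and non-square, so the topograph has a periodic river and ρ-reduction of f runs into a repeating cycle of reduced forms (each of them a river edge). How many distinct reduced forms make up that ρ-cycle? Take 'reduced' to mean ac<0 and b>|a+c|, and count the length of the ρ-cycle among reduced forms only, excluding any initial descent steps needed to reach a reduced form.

D = 3040, ⌊√D⌋ = 55
descent: ρ → (-28,4,27)  [lands on river]
river: ρ → (27,50,-5)
river: ρ → (-5,50,27)
river: ρ → (27,4,-28)
river: ρ → (-28,52,3)
river: ρ → (3,50,-45)
river: ρ → (-45,40,8)
river: ρ → (8,40,-45)
river: ρ → (-45,50,3)
river: ρ → (3,52,-28)
ρ-cycle length = 10 (tail of 1 descent step not counted)

10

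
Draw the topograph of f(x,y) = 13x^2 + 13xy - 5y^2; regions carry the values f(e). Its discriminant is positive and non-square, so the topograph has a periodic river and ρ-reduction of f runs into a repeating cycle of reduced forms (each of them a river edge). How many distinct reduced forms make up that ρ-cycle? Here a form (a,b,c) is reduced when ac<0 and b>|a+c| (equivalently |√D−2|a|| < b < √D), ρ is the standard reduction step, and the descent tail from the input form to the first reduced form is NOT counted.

D = 429, ⌊√D⌋ = 20
river: ρ → (-5,17,7)
river: ρ → (7,11,-11)
river: ρ → (-11,11,7)
river: ρ → (7,17,-5)
river: ρ → (-5,13,13)
river: ρ → (13,13,-5)
ρ-cycle length = 6 (tail of 0 descent steps not counted)

6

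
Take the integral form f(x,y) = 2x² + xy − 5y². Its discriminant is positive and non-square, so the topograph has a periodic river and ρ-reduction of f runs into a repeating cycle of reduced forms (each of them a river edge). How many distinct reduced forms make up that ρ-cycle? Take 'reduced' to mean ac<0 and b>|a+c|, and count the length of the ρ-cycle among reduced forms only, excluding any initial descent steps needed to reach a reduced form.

D = 41, ⌊√D⌋ = 6
descent: ρ → (-5,-1,2)
descent: ρ → (2,5,-2)  [lands on river]
river: ρ → (-2,3,4)
river: ρ → (4,5,-1)
river: ρ → (-1,5,4)
river: ρ → (4,3,-2)
river: ρ → (-2,5,2)
river: ρ → (2,3,-4)
river: ρ → (-4,5,1)
river: ρ → (1,5,-4)
river: ρ → (-4,3,2)
ρ-cycle length = 10 (tail of 2 descent steps not counted)

10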